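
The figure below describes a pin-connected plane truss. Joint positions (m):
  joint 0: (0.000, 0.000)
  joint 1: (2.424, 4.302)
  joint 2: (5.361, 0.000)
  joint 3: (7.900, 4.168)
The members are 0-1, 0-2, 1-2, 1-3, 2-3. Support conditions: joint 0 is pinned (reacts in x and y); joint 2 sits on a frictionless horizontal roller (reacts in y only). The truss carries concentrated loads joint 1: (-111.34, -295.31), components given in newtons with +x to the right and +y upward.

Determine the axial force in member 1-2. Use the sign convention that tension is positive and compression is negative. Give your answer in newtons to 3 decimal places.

N=4 nodes, M=5 members, R=3 reactions → 2N=8, M+R=8
member 0 (0-1): L=4.9379, (cx,cy)=(0.4909,0.8712)
member 1 (0-2): L=5.3610, (cx,cy)=(1.0000,0.0000)
member 2 (1-2): L=5.2090, (cx,cy)=(0.5638,-0.8259)
member 3 (1-3): L=5.4776, (cx,cy)=(0.9997,-0.0245)
member 4 (2-3): L=4.8804, (cx,cy)=(0.5202,0.8540)
solve A·x = −loads:
  F[0-1] = -288.2520 N (compression)
  F[0-2] = +30.1617 N (tension)
  F[1-2] = -53.4936 N (compression)
  F[1-3] = -0.0000 N (tension)
  F[2-3] = +0.0000 N (tension)
  Rx@0 = +111.3400 N
  Ry@0 = +251.1304 N
  Ry@2 = +44.1796 N

-53.494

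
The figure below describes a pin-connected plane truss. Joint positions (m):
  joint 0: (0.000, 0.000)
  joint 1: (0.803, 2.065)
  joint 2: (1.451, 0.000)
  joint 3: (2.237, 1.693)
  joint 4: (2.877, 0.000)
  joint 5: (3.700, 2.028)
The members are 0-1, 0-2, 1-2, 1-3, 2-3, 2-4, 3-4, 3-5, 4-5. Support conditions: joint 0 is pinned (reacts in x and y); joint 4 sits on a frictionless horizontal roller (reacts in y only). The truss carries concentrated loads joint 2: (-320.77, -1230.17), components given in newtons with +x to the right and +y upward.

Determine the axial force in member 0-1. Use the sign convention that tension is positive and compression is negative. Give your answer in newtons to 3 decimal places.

N=6 nodes, M=9 members, R=3 reactions → 2N=12, M+R=12
member 0 (0-1): L=2.2156, (cx,cy)=(0.3624,0.9320)
member 1 (0-2): L=1.4510, (cx,cy)=(1.0000,0.0000)
member 2 (1-2): L=2.1643, (cx,cy)=(0.2994,-0.9541)
member 3 (1-3): L=1.4815, (cx,cy)=(0.9680,-0.2511)
member 4 (2-3): L=1.8666, (cx,cy)=(0.4211,0.9070)
member 5 (2-4): L=1.4260, (cx,cy)=(1.0000,0.0000)
member 6 (3-4): L=1.8099, (cx,cy)=(0.3536,-0.9354)
member 7 (3-5): L=1.5009, (cx,cy)=(0.9748,0.2232)
member 8 (4-5): L=2.1886, (cx,cy)=(0.3760,0.9266)
solve A·x = −loads:
  F[0-1] = -654.2184 N (compression)
  F[0-2] = -83.6652 N (compression)
  F[1-2] = +765.8671 N (tension)
  F[1-3] = -481.8482 N (compression)
  F[2-3] = +550.6367 N (tension)
  F[2-4] = +234.5393 N (tension)
  F[3-4] = -663.2812 N (compression)
  F[3-5] = +0.0000 N (tension)
  F[4-5] = -0.0000 N (compression)
  Rx@0 = +320.7700 N
  Ry@0 = +609.7402 N
  Ry@4 = +620.4298 N

-654.218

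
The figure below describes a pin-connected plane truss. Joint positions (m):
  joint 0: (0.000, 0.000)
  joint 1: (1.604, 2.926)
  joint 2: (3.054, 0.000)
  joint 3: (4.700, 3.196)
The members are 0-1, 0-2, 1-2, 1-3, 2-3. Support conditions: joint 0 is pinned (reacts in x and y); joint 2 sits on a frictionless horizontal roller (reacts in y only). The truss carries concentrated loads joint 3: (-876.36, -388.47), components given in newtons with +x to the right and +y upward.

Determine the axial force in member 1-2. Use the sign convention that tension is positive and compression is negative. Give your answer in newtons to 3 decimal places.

720.952

N=4 nodes, M=5 members, R=3 reactions → 2N=8, M+R=8
member 0 (0-1): L=3.3368, (cx,cy)=(0.4807,0.8769)
member 1 (0-2): L=3.0540, (cx,cy)=(1.0000,0.0000)
member 2 (1-2): L=3.2656, (cx,cy)=(0.4440,-0.8960)
member 3 (1-3): L=3.1078, (cx,cy)=(0.9962,0.0869)
member 4 (2-3): L=3.5950, (cx,cy)=(0.4579,0.8890)
solve A·x = −loads:
  F[0-1] = -807.1014 N (compression)
  F[0-2] = -488.3873 N (compression)
  F[1-2] = +720.9524 N (tension)
  F[1-3] = -710.7819 N (compression)
  F[2-3] = -367.5020 N (compression)
  Rx@0 = +876.3600 N
  Ry@0 = +707.7357 N
  Ry@2 = -319.2657 N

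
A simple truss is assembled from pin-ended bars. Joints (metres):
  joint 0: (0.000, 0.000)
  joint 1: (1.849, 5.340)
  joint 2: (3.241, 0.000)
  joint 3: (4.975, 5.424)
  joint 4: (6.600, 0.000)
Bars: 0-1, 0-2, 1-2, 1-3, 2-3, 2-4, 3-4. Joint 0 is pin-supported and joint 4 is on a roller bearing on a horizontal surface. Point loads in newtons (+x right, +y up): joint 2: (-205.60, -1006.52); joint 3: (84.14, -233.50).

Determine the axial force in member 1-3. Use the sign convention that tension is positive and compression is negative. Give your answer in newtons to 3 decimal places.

N=5 nodes, M=7 members, R=3 reactions → 2N=10, M+R=10
member 0 (0-1): L=5.6511, (cx,cy)=(0.3272,0.9450)
member 1 (0-2): L=3.2410, (cx,cy)=(1.0000,0.0000)
member 2 (1-2): L=5.5184, (cx,cy)=(0.2522,-0.9677)
member 3 (1-3): L=3.1271, (cx,cy)=(0.9996,0.0269)
member 4 (2-3): L=5.6944, (cx,cy)=(0.3045,0.9525)
member 5 (2-4): L=3.3590, (cx,cy)=(1.0000,0.0000)
member 6 (3-4): L=5.6622, (cx,cy)=(0.2870,-0.9579)
solve A·x = −loads:
  F[0-1] = -529.7602 N (compression)
  F[0-2] = +51.8752 N (tension)
  F[1-2] = +508.9506 N (tension)
  F[1-3] = -301.8243 N (compression)
  F[2-3] = +539.6555 N (tension)
  F[2-4] = +221.5260 N (tension)
  F[3-4] = -771.8906 N (compression)
  Rx@0 = +121.4600 N
  Ry@0 = +500.6004 N
  Ry@4 = +739.4196 N

-301.824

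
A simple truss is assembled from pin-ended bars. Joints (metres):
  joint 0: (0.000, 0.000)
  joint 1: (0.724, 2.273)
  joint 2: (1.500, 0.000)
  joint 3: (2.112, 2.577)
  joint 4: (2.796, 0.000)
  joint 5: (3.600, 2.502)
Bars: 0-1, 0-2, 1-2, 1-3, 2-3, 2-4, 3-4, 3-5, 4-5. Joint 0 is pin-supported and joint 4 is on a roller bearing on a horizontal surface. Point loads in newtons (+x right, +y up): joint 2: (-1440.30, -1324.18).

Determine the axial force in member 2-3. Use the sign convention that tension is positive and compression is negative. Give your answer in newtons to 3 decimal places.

814.993

N=6 nodes, M=9 members, R=3 reactions → 2N=12, M+R=12
member 0 (0-1): L=2.3855, (cx,cy)=(0.3035,0.9528)
member 1 (0-2): L=1.5000, (cx,cy)=(1.0000,0.0000)
member 2 (1-2): L=2.4018, (cx,cy)=(0.3231,-0.9464)
member 3 (1-3): L=1.4209, (cx,cy)=(0.9768,0.2139)
member 4 (2-3): L=2.6487, (cx,cy)=(0.2311,0.9729)
member 5 (2-4): L=1.2960, (cx,cy)=(1.0000,0.0000)
member 6 (3-4): L=2.6662, (cx,cy)=(0.2565,-0.9665)
member 7 (3-5): L=1.4899, (cx,cy)=(0.9987,-0.0503)
member 8 (4-5): L=2.6280, (cx,cy)=(0.3059,0.9521)
solve A·x = −loads:
  F[0-1] = -644.1670 N (compression)
  F[0-2] = -1244.7967 N (compression)
  F[1-2] = +561.3471 N (tension)
  F[1-3] = -385.8018 N (compression)
  F[2-3] = +814.9927 N (tension)
  F[2-4] = +188.5571 N (tension)
  F[3-4] = -734.9950 N (compression)
  F[3-5] = -0.0000 N (tension)
  F[4-5] = +0.0000 N (tension)
  Rx@0 = +1440.3000 N
  Ry@0 = +613.7830 N
  Ry@4 = +710.3970 N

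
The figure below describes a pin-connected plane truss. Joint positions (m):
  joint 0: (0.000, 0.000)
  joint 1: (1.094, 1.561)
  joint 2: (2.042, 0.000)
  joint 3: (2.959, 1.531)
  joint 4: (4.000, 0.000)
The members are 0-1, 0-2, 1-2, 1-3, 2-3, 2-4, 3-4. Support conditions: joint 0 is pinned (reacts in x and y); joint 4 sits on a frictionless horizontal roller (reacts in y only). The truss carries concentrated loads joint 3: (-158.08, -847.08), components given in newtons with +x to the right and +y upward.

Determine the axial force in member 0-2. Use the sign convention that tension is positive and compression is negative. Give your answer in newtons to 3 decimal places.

N=5 nodes, M=7 members, R=3 reactions → 2N=10, M+R=10
member 0 (0-1): L=1.9062, (cx,cy)=(0.5739,0.8189)
member 1 (0-2): L=2.0420, (cx,cy)=(1.0000,0.0000)
member 2 (1-2): L=1.8263, (cx,cy)=(0.5191,-0.8547)
member 3 (1-3): L=1.8652, (cx,cy)=(0.9999,-0.0161)
member 4 (2-3): L=1.7846, (cx,cy)=(0.5138,0.8579)
member 5 (2-4): L=1.9580, (cx,cy)=(1.0000,0.0000)
member 6 (3-4): L=1.8514, (cx,cy)=(0.5623,-0.8269)
solve A·x = −loads:
  F[0-1] = -343.0868 N (compression)
  F[0-2] = +38.8244 N (tension)
  F[1-2] = +335.6956 N (tension)
  F[1-3] = -371.2046 N (compression)
  F[2-3] = -334.4585 N (compression)
  F[2-4] = +384.9336 N (tension)
  F[3-4] = -684.5936 N (compression)
  Rx@0 = +158.0800 N
  Ry@0 = +280.9577 N
  Ry@4 = +566.1223 N

38.824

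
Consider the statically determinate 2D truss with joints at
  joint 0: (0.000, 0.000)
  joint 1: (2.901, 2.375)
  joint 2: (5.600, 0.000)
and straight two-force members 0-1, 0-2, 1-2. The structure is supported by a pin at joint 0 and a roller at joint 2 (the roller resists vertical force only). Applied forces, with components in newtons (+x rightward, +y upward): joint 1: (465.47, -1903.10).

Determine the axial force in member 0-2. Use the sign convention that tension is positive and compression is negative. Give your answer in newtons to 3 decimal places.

1344.708

N=3 nodes, M=3 members, R=3 reactions → 2N=6, M+R=6
member 0 (0-1): L=3.7492, (cx,cy)=(0.7738,0.6335)
member 1 (0-2): L=5.6000, (cx,cy)=(1.0000,0.0000)
member 2 (1-2): L=3.5952, (cx,cy)=(0.7507,-0.6606)
solve A·x = −loads:
  F[0-1] = -1136.3078 N (compression)
  F[0-2] = +1344.7076 N (tension)
  F[1-2] = -1791.1999 N (compression)
  Rx@0 = -465.4700 N
  Ry@0 = +719.8171 N
  Ry@2 = +1183.2829 N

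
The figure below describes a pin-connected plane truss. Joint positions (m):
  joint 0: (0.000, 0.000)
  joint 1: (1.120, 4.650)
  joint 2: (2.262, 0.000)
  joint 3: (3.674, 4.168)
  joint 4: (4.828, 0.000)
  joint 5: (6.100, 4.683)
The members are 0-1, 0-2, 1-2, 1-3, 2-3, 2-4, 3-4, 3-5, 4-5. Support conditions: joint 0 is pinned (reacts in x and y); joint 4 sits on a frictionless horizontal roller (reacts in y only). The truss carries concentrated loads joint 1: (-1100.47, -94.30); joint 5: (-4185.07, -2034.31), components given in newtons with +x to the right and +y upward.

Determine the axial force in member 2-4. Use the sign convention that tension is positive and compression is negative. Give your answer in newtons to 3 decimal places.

-1366.657

N=6 nodes, M=9 members, R=3 reactions → 2N=12, M+R=12
member 0 (0-1): L=4.7830, (cx,cy)=(0.2342,0.9722)
member 1 (0-2): L=2.2620, (cx,cy)=(1.0000,0.0000)
member 2 (1-2): L=4.7882, (cx,cy)=(0.2385,-0.9711)
member 3 (1-3): L=2.5991, (cx,cy)=(0.9827,-0.1854)
member 4 (2-3): L=4.4007, (cx,cy)=(0.3209,0.9471)
member 5 (2-4): L=2.5660, (cx,cy)=(1.0000,0.0000)
member 6 (3-4): L=4.3248, (cx,cy)=(0.2668,-0.9637)
member 7 (3-5): L=2.4801, (cx,cy)=(0.9782,0.2077)
member 8 (4-5): L=4.8527, (cx,cy)=(0.2621,0.9650)
solve A·x = −loads:
  F[0-1] = -4788.8796 N (compression)
  F[0-2] = -4164.1586 N (compression)
  F[1-2] = +4929.5249 N (tension)
  F[1-3] = -1217.7462 N (compression)
  F[2-3] = -5054.5149 N (compression)
  F[2-4] = -1366.6573 N (compression)
  F[3-4] = +3883.9503 N (tension)
  F[3-5] = -3940.6775 N (compression)
  F[4-5] = -1260.0627 N (compression)
  Rx@0 = +5285.5400 N
  Ry@0 = +4655.7354 N
  Ry@4 = -2527.1254 N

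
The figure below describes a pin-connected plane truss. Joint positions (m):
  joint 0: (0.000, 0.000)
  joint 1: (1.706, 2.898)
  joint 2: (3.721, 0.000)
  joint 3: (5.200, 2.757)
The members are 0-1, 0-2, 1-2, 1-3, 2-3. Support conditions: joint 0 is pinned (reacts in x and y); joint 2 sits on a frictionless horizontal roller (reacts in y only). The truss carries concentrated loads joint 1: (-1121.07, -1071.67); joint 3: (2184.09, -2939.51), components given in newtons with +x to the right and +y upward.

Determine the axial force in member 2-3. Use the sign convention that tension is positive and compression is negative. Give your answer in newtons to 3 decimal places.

N=4 nodes, M=5 members, R=3 reactions → 2N=8, M+R=8
member 0 (0-1): L=3.3629, (cx,cy)=(0.5073,0.8618)
member 1 (0-2): L=3.7210, (cx,cy)=(1.0000,0.0000)
member 2 (1-2): L=3.5297, (cx,cy)=(0.5709,-0.8210)
member 3 (1-3): L=3.4968, (cx,cy)=(0.9992,-0.0403)
member 4 (2-3): L=3.1287, (cx,cy)=(0.4727,0.8812)
solve A·x = −loads:
  F[0-1] = +1547.0427 N (tension)
  F[0-2] = +278.1960 N (tension)
  F[1-2] = -3109.9869 N (compression)
  F[1-3] = +3684.2996 N (tension)
  F[2-3] = -3167.1845 N (compression)
  Rx@0 = -1063.0200 N
  Ry@0 = -1333.1888 N
  Ry@2 = +5344.3688 N

-3167.184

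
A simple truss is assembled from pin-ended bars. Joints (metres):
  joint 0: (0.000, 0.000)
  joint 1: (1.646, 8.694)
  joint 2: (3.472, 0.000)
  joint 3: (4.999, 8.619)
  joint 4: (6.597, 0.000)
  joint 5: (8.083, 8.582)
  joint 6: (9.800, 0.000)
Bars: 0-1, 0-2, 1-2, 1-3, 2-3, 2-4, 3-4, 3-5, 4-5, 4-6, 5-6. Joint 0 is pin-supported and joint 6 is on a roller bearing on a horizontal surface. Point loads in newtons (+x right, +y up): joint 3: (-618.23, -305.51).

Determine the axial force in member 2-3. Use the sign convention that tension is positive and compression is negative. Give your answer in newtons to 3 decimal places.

-710.514

N=7 nodes, M=11 members, R=3 reactions → 2N=14, M+R=14
member 0 (0-1): L=8.8484, (cx,cy)=(0.1860,0.9825)
member 1 (0-2): L=3.4720, (cx,cy)=(1.0000,0.0000)
member 2 (1-2): L=8.8837, (cx,cy)=(0.2055,-0.9786)
member 3 (1-3): L=3.3538, (cx,cy)=(0.9997,-0.0224)
member 4 (2-3): L=8.7532, (cx,cy)=(0.1745,0.9847)
member 5 (2-4): L=3.1250, (cx,cy)=(1.0000,0.0000)
member 6 (3-4): L=8.7659, (cx,cy)=(0.1823,-0.9832)
member 7 (3-5): L=3.0842, (cx,cy)=(0.9999,-0.0120)
member 8 (4-5): L=8.7097, (cx,cy)=(0.1706,0.9853)
member 9 (4-6): L=3.2030, (cx,cy)=(1.0000,0.0000)
member 10 (5-6): L=8.7521, (cx,cy)=(0.1962,-0.9806)
solve A·x = −loads:
  F[0-1] = -705.7134 N (compression)
  F[0-2] = -486.9522 N (compression)
  F[1-2] = +714.8834 N (tension)
  F[1-3] = -278.2883 N (compression)
  F[2-3] = -710.5139 N (compression)
  F[2-4] = -216.0621 N (compression)
  F[3-4] = +392.7333 N (tension)
  F[3-5] = +144.4782 N (tension)
  F[4-5] = -391.8985 N (compression)
  F[4-6] = -77.6043 N (compression)
  F[5-6] = +395.5727 N (tension)
  Rx@0 = +618.2300 N
  Ry@0 = +693.3957 N
  Ry@6 = -387.8857 N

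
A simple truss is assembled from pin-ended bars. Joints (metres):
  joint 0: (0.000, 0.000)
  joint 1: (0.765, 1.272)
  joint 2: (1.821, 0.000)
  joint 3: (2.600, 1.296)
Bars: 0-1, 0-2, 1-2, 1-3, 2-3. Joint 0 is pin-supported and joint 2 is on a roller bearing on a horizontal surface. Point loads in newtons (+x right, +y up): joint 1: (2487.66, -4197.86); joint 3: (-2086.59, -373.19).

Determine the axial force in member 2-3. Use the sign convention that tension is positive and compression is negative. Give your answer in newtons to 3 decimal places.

-406.775

N=4 nodes, M=5 members, R=3 reactions → 2N=8, M+R=8
member 0 (0-1): L=1.4843, (cx,cy)=(0.5154,0.8570)
member 1 (0-2): L=1.8210, (cx,cy)=(1.0000,0.0000)
member 2 (1-2): L=1.6532, (cx,cy)=(0.6388,-0.7694)
member 3 (1-3): L=1.8352, (cx,cy)=(0.9999,0.0131)
member 4 (2-3): L=1.5121, (cx,cy)=(0.5152,0.8571)
solve A·x = −loads:
  F[0-1] = -2359.5618 N (compression)
  F[0-2] = +1617.1578 N (tension)
  F[1-2] = -2859.8094 N (compression)
  F[1-3] = -1877.1897 N (compression)
  F[2-3] = -406.7749 N (compression)
  Rx@0 = -401.0700 N
  Ry@0 = +2022.0441 N
  Ry@2 = +2549.0059 N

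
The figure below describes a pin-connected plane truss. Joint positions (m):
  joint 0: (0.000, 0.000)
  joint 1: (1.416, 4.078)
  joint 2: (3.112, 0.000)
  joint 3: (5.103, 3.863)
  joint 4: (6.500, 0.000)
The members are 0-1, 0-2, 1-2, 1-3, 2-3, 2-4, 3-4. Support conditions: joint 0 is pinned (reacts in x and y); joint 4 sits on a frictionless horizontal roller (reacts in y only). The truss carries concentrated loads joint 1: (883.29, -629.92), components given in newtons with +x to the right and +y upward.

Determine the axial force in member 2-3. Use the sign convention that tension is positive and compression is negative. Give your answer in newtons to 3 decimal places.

739.197

N=5 nodes, M=7 members, R=3 reactions → 2N=10, M+R=10
member 0 (0-1): L=4.3168, (cx,cy)=(0.3280,0.9447)
member 1 (0-2): L=3.1120, (cx,cy)=(1.0000,0.0000)
member 2 (1-2): L=4.4166, (cx,cy)=(0.3840,-0.9233)
member 3 (1-3): L=3.6933, (cx,cy)=(0.9983,-0.0582)
member 4 (2-3): L=4.3459, (cx,cy)=(0.4581,0.8889)
member 5 (2-4): L=3.3880, (cx,cy)=(1.0000,0.0000)
member 6 (3-4): L=4.1078, (cx,cy)=(0.3401,-0.9404)
solve A·x = −loads:
  F[0-1] = +65.0683 N (tension)
  F[0-2] = +861.9465 N (tension)
  F[1-2] = -711.6194 N (compression)
  F[1-3] = -589.6815 N (compression)
  F[2-3] = +739.1973 N (tension)
  F[2-4] = +250.0309 N (tension)
  F[3-4] = -735.2096 N (compression)
  Rx@0 = -883.2900 N
  Ry@0 = -61.4682 N
  Ry@4 = +691.3882 N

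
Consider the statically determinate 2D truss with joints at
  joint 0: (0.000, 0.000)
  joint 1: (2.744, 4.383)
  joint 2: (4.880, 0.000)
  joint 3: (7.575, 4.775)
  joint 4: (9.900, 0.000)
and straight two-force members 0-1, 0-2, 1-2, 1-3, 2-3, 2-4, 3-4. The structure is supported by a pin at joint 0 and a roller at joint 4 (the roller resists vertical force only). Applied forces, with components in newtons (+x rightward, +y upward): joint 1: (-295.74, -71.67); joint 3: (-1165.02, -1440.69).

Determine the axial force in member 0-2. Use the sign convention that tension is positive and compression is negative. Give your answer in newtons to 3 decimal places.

N=5 nodes, M=7 members, R=3 reactions → 2N=10, M+R=10
member 0 (0-1): L=5.1711, (cx,cy)=(0.5306,0.8476)
member 1 (0-2): L=4.8800, (cx,cy)=(1.0000,0.0000)
member 2 (1-2): L=4.8758, (cx,cy)=(0.4381,-0.8989)
member 3 (1-3): L=4.8469, (cx,cy)=(0.9967,0.0809)
member 4 (2-3): L=5.4830, (cx,cy)=(0.4915,0.8709)
member 5 (2-4): L=5.0200, (cx,cy)=(1.0000,0.0000)
member 6 (3-4): L=5.3110, (cx,cy)=(0.4378,-0.8991)
solve A·x = −loads:
  F[0-1] = -1277.7281 N (compression)
  F[0-2] = -782.7439 N (compression)
  F[1-2] = +1049.0403 N (tension)
  F[1-3] = -844.6109 N (compression)
  F[2-3] = -1082.8478 N (compression)
  F[2-4] = +209.0614 N (tension)
  F[3-4] = -477.5552 N (compression)
  Rx@0 = +1460.7600 N
  Ry@0 = +1082.9973 N
  Ry@4 = +429.3627 N

-782.744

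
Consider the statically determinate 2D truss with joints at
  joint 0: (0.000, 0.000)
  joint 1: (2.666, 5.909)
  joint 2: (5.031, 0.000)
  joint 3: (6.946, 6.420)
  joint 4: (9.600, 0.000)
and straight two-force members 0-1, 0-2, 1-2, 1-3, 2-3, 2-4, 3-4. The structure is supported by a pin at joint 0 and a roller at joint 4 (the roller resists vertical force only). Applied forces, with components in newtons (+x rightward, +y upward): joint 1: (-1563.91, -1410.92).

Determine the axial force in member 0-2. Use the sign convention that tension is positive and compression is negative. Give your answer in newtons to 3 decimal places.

N=5 nodes, M=7 members, R=3 reactions → 2N=10, M+R=10
member 0 (0-1): L=6.4826, (cx,cy)=(0.4113,0.9115)
member 1 (0-2): L=5.0310, (cx,cy)=(1.0000,0.0000)
member 2 (1-2): L=6.3647, (cx,cy)=(0.3716,-0.9284)
member 3 (1-3): L=4.3104, (cx,cy)=(0.9929,0.1186)
member 4 (2-3): L=6.6995, (cx,cy)=(0.2858,0.9583)
member 5 (2-4): L=4.5690, (cx,cy)=(1.0000,0.0000)
member 6 (3-4): L=6.9470, (cx,cy)=(0.3820,-0.9241)
solve A·x = −loads:
  F[0-1] = -2174.0776 N (compression)
  F[0-2] = -669.8074 N (compression)
  F[1-2] = +668.9849 N (tension)
  F[1-3] = +424.2174 N (tension)
  F[2-3] = -648.1280 N (compression)
  F[2-4] = -235.9641 N (compression)
  F[3-4] = +617.6455 N (tension)
  Rx@0 = +1563.9100 N
  Ry@0 = +1981.7149 N
  Ry@4 = -570.7949 N

-669.807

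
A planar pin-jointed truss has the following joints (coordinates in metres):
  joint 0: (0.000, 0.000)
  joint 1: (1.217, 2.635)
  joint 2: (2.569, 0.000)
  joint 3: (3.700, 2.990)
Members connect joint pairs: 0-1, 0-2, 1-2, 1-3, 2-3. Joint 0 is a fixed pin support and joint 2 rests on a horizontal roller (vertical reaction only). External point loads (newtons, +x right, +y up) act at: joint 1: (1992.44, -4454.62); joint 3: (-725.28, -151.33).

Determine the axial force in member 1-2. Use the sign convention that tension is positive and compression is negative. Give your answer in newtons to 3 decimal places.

-3908.370

N=4 nodes, M=5 members, R=3 reactions → 2N=8, M+R=8
member 0 (0-1): L=2.9025, (cx,cy)=(0.4193,0.9078)
member 1 (0-2): L=2.5690, (cx,cy)=(1.0000,0.0000)
member 2 (1-2): L=2.9616, (cx,cy)=(0.4565,-0.8897)
member 3 (1-3): L=2.5082, (cx,cy)=(0.9899,0.1415)
member 4 (2-3): L=3.1968, (cx,cy)=(0.3538,0.9353)
solve A·x = −loads:
  F[0-1] = -1187.6878 N (compression)
  F[0-2] = +1765.1557 N (tension)
  F[1-2] = -3908.3699 N (compression)
  F[1-3] = -713.4129 N (compression)
  F[2-3] = -53.8408 N (compression)
  Rx@0 = -1267.1600 N
  Ry@0 = +1078.2405 N
  Ry@2 = +3527.7095 N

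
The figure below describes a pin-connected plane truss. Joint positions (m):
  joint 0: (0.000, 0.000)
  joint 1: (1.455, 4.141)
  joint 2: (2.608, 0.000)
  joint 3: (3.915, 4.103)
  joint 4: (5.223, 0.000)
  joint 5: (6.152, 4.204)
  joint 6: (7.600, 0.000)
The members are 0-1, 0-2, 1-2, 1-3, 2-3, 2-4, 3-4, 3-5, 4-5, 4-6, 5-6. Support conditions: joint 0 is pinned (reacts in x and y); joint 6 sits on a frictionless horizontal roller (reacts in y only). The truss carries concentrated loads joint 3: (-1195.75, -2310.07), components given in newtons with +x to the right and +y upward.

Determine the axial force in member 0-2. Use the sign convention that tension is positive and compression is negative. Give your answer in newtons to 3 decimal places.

-575.371

N=7 nodes, M=11 members, R=3 reactions → 2N=14, M+R=14
member 0 (0-1): L=4.3892, (cx,cy)=(0.3315,0.9435)
member 1 (0-2): L=2.6080, (cx,cy)=(1.0000,0.0000)
member 2 (1-2): L=4.2985, (cx,cy)=(0.2682,-0.9634)
member 3 (1-3): L=2.4603, (cx,cy)=(0.9999,-0.0154)
member 4 (2-3): L=4.3061, (cx,cy)=(0.3035,0.9528)
member 5 (2-4): L=2.6150, (cx,cy)=(1.0000,0.0000)
member 6 (3-4): L=4.3064, (cx,cy)=(0.3037,-0.9528)
member 7 (3-5): L=2.2393, (cx,cy)=(0.9990,0.0451)
member 8 (4-5): L=4.3054, (cx,cy)=(0.2158,0.9764)
member 9 (4-6): L=2.3770, (cx,cy)=(1.0000,0.0000)
member 10 (5-6): L=4.4464, (cx,cy)=(0.3257,-0.9455)
solve A·x = −loads:
  F[0-1] = -1871.4462 N (compression)
  F[0-2] = -575.3713 N (compression)
  F[1-2] = +1850.6989 N (tension)
  F[1-3] = -1116.9281 N (compression)
  F[2-3] = -1871.1503 N (compression)
  F[2-4] = +488.9764 N (tension)
  F[3-4] = -586.1731 N (compression)
  F[3-5] = -311.2543 N (compression)
  F[4-5] = +571.9545 N (tension)
  F[4-6] = +187.5244 N (tension)
  F[5-6] = -575.8323 N (compression)
  Rx@0 = +1195.7500 N
  Ry@0 = +1765.6277 N
  Ry@6 = +544.4423 N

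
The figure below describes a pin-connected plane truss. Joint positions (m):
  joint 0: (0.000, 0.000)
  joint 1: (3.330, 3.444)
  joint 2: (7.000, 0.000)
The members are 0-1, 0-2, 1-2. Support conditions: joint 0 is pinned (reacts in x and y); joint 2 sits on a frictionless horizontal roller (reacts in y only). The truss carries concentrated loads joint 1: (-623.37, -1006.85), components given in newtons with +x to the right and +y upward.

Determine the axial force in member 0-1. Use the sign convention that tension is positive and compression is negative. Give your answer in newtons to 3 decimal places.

N=3 nodes, M=3 members, R=3 reactions → 2N=6, M+R=6
member 0 (0-1): L=4.7906, (cx,cy)=(0.6951,0.7189)
member 1 (0-2): L=7.0000, (cx,cy)=(1.0000,0.0000)
member 2 (1-2): L=5.0329, (cx,cy)=(0.7292,-0.6843)
solve A·x = −loads:
  F[0-1] = -1160.8978 N (compression)
  F[0-2] = +183.5798 N (tension)
  F[1-2] = -251.7542 N (compression)
  Rx@0 = +623.3700 N
  Ry@0 = +834.5751 N
  Ry@2 = +172.2749 N

-1160.898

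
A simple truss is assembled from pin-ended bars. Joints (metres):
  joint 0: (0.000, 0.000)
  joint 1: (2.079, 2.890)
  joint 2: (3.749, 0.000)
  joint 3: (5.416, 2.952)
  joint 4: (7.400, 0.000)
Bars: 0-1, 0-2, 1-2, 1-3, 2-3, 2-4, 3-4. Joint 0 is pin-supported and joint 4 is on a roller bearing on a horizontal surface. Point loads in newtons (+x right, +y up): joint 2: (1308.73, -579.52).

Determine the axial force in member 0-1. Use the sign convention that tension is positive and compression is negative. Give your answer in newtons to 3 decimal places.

-352.219

N=5 nodes, M=7 members, R=3 reactions → 2N=10, M+R=10
member 0 (0-1): L=3.5601, (cx,cy)=(0.5840,0.8118)
member 1 (0-2): L=3.7490, (cx,cy)=(1.0000,0.0000)
member 2 (1-2): L=3.3378, (cx,cy)=(0.5003,-0.8658)
member 3 (1-3): L=3.3376, (cx,cy)=(0.9998,0.0186)
member 4 (2-3): L=3.3902, (cx,cy)=(0.4917,0.8708)
member 5 (2-4): L=3.6510, (cx,cy)=(1.0000,0.0000)
member 6 (3-4): L=3.5568, (cx,cy)=(0.5578,-0.8300)
solve A·x = −loads:
  F[0-1] = -352.2195 N (compression)
  F[0-2] = +1514.4162 N (tension)
  F[1-2] = +322.3526 N (tension)
  F[1-3] = -367.0314 N (compression)
  F[2-3] = +345.0057 N (tension)
  F[2-4] = +197.3229 N (tension)
  F[3-4] = -353.7453 N (compression)
  Rx@0 = -1308.7300 N
  Ry@0 = +285.9226 N
  Ry@4 = +293.5974 N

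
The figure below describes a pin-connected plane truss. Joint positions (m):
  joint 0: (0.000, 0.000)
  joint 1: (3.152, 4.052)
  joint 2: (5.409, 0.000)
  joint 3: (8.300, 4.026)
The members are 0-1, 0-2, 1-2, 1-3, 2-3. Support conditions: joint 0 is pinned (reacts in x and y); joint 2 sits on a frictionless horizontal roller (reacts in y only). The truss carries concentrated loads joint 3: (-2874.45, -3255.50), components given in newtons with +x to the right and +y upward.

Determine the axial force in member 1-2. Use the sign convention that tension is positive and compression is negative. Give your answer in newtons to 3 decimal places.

N=4 nodes, M=5 members, R=3 reactions → 2N=8, M+R=8
member 0 (0-1): L=5.1336, (cx,cy)=(0.6140,0.7893)
member 1 (0-2): L=5.4090, (cx,cy)=(1.0000,0.0000)
member 2 (1-2): L=4.6382, (cx,cy)=(0.4866,-0.8736)
member 3 (1-3): L=5.1481, (cx,cy)=(1.0000,-0.0051)
member 4 (2-3): L=4.9565, (cx,cy)=(0.5833,0.8123)
solve A·x = −loads:
  F[0-1] = -506.1357 N (compression)
  F[0-2] = -2563.6854 N (compression)
  F[1-2] = +460.3834 N (tension)
  F[1-3] = -534.7998 N (compression)
  F[2-3] = -4011.2178 N (compression)
  Rx@0 = +2874.4500 N
  Ry@0 = +399.4981 N
  Ry@2 = +2856.0019 N

460.383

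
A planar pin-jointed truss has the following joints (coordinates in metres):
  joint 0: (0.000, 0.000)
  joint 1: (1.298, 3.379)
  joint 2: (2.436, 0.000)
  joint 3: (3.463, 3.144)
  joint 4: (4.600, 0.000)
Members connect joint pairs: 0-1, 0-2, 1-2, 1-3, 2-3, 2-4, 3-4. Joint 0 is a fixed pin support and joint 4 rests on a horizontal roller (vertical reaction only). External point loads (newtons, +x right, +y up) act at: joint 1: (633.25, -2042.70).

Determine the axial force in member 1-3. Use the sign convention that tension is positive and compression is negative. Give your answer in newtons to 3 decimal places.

-696.419

N=5 nodes, M=7 members, R=3 reactions → 2N=10, M+R=10
member 0 (0-1): L=3.6197, (cx,cy)=(0.3586,0.9335)
member 1 (0-2): L=2.4360, (cx,cy)=(1.0000,0.0000)
member 2 (1-2): L=3.5655, (cx,cy)=(0.3192,-0.9477)
member 3 (1-3): L=2.1777, (cx,cy)=(0.9942,-0.1079)
member 4 (2-3): L=3.3075, (cx,cy)=(0.3105,0.9506)
member 5 (2-4): L=2.1640, (cx,cy)=(1.0000,0.0000)
member 6 (3-4): L=3.3433, (cx,cy)=(0.3401,-0.9404)
solve A·x = −loads:
  F[0-1] = -1072.4641 N (compression)
  F[0-2] = +1017.8252 N (tension)
  F[1-2] = -1019.7443 N (compression)
  F[1-3] = -696.4190 N (compression)
  F[2-3] = +1016.6614 N (tension)
  F[2-4] = +376.6711 N (tension)
  F[3-4] = -1107.5778 N (compression)
  Rx@0 = -633.2500 N
  Ry@0 = +1001.1399 N
  Ry@4 = +1041.5601 N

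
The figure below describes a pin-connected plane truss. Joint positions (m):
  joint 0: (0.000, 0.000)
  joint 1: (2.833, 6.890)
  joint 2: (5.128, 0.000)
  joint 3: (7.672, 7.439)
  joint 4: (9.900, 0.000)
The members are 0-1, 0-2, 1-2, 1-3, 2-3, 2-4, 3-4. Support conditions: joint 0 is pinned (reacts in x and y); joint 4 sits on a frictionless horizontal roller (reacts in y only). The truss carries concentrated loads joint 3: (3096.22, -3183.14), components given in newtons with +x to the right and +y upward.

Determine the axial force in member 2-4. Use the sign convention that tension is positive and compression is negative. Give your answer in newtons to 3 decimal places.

N=5 nodes, M=7 members, R=3 reactions → 2N=10, M+R=10
member 0 (0-1): L=7.4497, (cx,cy)=(0.3803,0.9249)
member 1 (0-2): L=5.1280, (cx,cy)=(1.0000,0.0000)
member 2 (1-2): L=7.2622, (cx,cy)=(0.3160,-0.9488)
member 3 (1-3): L=4.8700, (cx,cy)=(0.9936,0.1127)
member 4 (2-3): L=7.8620, (cx,cy)=(0.3236,0.9462)
member 5 (2-4): L=4.7720, (cx,cy)=(1.0000,0.0000)
member 6 (3-4): L=7.7655, (cx,cy)=(0.2869,-0.9580)
solve A·x = −loads:
  F[0-1] = +1740.9761 N (tension)
  F[0-2] = +2434.1548 N (tension)
  F[1-2] = -1559.0634 N (compression)
  F[1-3] = +1162.1704 N (tension)
  F[2-3] = +1563.2688 N (tension)
  F[2-4] = +1435.6108 N (tension)
  F[3-4] = -5003.6845 N (compression)
  Rx@0 = -3096.2200 N
  Ry@0 = -1610.1762 N
  Ry@4 = +4793.3162 N

1435.611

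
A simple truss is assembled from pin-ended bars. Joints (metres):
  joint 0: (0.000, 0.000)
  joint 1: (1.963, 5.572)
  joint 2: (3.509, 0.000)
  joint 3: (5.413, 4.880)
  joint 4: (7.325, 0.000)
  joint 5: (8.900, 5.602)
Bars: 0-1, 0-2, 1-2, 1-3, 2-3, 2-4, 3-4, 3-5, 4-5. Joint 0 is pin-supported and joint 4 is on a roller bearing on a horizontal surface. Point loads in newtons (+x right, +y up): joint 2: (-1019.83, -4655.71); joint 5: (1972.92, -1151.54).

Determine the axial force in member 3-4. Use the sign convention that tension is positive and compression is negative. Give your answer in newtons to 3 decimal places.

N=6 nodes, M=9 members, R=3 reactions → 2N=12, M+R=12
member 0 (0-1): L=5.9077, (cx,cy)=(0.3323,0.9432)
member 1 (0-2): L=3.5090, (cx,cy)=(1.0000,0.0000)
member 2 (1-2): L=5.7825, (cx,cy)=(0.2674,-0.9636)
member 3 (1-3): L=3.5187, (cx,cy)=(0.9805,-0.1967)
member 4 (2-3): L=5.2383, (cx,cy)=(0.3635,0.9316)
member 5 (2-4): L=3.8160, (cx,cy)=(1.0000,0.0000)
member 6 (3-4): L=5.2412, (cx,cy)=(0.3648,-0.9311)
member 7 (3-5): L=3.5610, (cx,cy)=(0.9792,0.2028)
member 8 (4-5): L=5.8192, (cx,cy)=(0.2707,0.9627)
solve A·x = −loads:
  F[0-1] = -709.2717 N (compression)
  F[0-2] = +1188.7668 N (tension)
  F[1-2] = +787.1063 N (tension)
  F[1-3] = -455.0019 N (compression)
  F[2-3] = +4183.3885 N (tension)
  F[2-4] = +898.4673 N (tension)
  F[3-4] = -3739.5158 N (compression)
  F[3-5] = +2490.3619 N (tension)
  F[4-5] = -1720.6942 N (compression)
  Rx@0 = -953.0900 N
  Ry@0 = +668.9715 N
  Ry@4 = +5138.2785 N

-3739.516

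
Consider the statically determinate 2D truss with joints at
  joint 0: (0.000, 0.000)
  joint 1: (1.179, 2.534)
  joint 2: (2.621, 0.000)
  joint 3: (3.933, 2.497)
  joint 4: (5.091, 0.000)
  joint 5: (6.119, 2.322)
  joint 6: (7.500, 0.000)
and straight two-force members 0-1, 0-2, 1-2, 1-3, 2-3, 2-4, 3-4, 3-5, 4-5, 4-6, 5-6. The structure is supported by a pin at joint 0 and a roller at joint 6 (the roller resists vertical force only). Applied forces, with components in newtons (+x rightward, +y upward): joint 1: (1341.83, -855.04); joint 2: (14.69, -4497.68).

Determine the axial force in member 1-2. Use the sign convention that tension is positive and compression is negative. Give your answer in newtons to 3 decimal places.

2754.959

N=7 nodes, M=11 members, R=3 reactions → 2N=14, M+R=14
member 0 (0-1): L=2.7949, (cx,cy)=(0.4218,0.9067)
member 1 (0-2): L=2.6210, (cx,cy)=(1.0000,0.0000)
member 2 (1-2): L=2.9156, (cx,cy)=(0.4946,-0.8691)
member 3 (1-3): L=2.7542, (cx,cy)=(0.9999,-0.0134)
member 4 (2-3): L=2.8207, (cx,cy)=(0.4651,0.8852)
member 5 (2-4): L=2.4700, (cx,cy)=(1.0000,0.0000)
member 6 (3-4): L=2.7524, (cx,cy)=(0.4207,-0.9072)
member 7 (3-5): L=2.1930, (cx,cy)=(0.9968,-0.0798)
member 8 (4-5): L=2.5394, (cx,cy)=(0.4048,0.9144)
member 9 (4-6): L=2.4090, (cx,cy)=(1.0000,0.0000)
member 10 (5-6): L=2.7016, (cx,cy)=(0.5112,-0.8595)
solve A·x = −loads:
  F[0-1] = -3521.8650 N (compression)
  F[0-2] = +2842.2083 N (tension)
  F[1-2] = +2754.9590 N (tension)
  F[1-3] = -4190.4628 N (compression)
  F[2-3] = +2375.9263 N (tension)
  F[2-4] = +3084.9638 N (tension)
  F[3-4] = -2189.5464 N (compression)
  F[3-5] = -2170.7085 N (compression)
  F[4-5] = +2172.2987 N (tension)
  F[4-6] = +1284.3902 N (tension)
  F[5-6] = -2512.6405 N (compression)
  Rx@0 = -1356.5200 N
  Ry@0 = +3193.1588 N
  Ry@6 = +2159.5612 N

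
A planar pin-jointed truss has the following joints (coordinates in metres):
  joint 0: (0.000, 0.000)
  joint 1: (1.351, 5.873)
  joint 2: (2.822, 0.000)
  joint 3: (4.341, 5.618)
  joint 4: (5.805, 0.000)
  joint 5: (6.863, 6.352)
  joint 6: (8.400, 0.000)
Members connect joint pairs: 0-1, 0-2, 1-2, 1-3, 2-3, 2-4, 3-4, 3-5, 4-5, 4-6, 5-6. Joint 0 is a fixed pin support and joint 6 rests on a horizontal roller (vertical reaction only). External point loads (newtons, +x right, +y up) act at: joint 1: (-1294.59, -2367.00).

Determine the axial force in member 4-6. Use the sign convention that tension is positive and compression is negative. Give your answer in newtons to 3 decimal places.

N=7 nodes, M=11 members, R=3 reactions → 2N=14, M+R=14
member 0 (0-1): L=6.0264, (cx,cy)=(0.2242,0.9745)
member 1 (0-2): L=2.8220, (cx,cy)=(1.0000,0.0000)
member 2 (1-2): L=6.0544, (cx,cy)=(0.2430,-0.9700)
member 3 (1-3): L=3.0009, (cx,cy)=(0.9964,-0.0850)
member 4 (2-3): L=5.8197, (cx,cy)=(0.2610,0.9653)
member 5 (2-4): L=2.9830, (cx,cy)=(1.0000,0.0000)
member 6 (3-4): L=5.8056, (cx,cy)=(0.2522,-0.9677)
member 7 (3-5): L=2.6266, (cx,cy)=(0.9602,0.2794)
member 8 (4-5): L=6.4395, (cx,cy)=(0.1643,0.9864)
member 9 (4-6): L=2.5950, (cx,cy)=(1.0000,0.0000)
member 10 (5-6): L=6.5353, (cx,cy)=(0.2352,-0.9720)
solve A·x = −loads:
  F[0-1] = -2966.9580 N (compression)
  F[0-2] = -629.4550 N (compression)
  F[1-2] = +495.8936 N (tension)
  F[1-3] = +510.8188 N (tension)
  F[2-3] = -498.3075 N (compression)
  F[2-4] = -378.9086 N (compression)
  F[3-4] = +609.6768 N (tension)
  F[3-5] = +234.5092 N (tension)
  F[4-5] = -598.1017 N (compression)
  F[4-6] = -126.8997 N (compression)
  F[5-6] = +539.5763 N (tension)
  Rx@0 = +1294.5900 N
  Ry@0 = +2891.4417 N
  Ry@6 = -524.4417 N

-126.900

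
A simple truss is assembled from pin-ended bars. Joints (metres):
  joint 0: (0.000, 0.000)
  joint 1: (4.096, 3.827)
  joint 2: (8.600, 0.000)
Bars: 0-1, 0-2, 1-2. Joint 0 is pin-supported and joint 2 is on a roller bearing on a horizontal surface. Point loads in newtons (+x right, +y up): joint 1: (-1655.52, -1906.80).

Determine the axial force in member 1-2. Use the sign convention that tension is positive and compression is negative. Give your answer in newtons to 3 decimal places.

N=3 nodes, M=3 members, R=3 reactions → 2N=6, M+R=6
member 0 (0-1): L=5.6056, (cx,cy)=(0.7307,0.6827)
member 1 (0-2): L=8.6000, (cx,cy)=(1.0000,0.0000)
member 2 (1-2): L=5.9103, (cx,cy)=(0.7621,-0.6475)
solve A·x = −loads:
  F[0-1] = -2541.8523 N (compression)
  F[0-2] = +201.7944 N (tension)
  F[1-2] = -264.8025 N (compression)
  Rx@0 = +1655.5200 N
  Ry@0 = +1735.3375 N
  Ry@2 = +171.4625 N

-264.803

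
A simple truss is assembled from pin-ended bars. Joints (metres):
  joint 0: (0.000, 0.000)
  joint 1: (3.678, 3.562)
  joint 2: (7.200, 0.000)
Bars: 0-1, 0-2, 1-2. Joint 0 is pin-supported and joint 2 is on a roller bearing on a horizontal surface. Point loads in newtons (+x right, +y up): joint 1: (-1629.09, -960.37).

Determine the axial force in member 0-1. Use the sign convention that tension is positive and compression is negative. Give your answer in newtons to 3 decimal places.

-1833.764

N=3 nodes, M=3 members, R=3 reactions → 2N=6, M+R=6
member 0 (0-1): L=5.1201, (cx,cy)=(0.7183,0.6957)
member 1 (0-2): L=7.2000, (cx,cy)=(1.0000,0.0000)
member 2 (1-2): L=5.0092, (cx,cy)=(0.7031,-0.7111)
solve A·x = −loads:
  F[0-1] = -1833.7642 N (compression)
  F[0-2] = -311.8167 N (compression)
  F[1-2] = +443.4865 N (tension)
  Rx@0 = +1629.0900 N
  Ry@0 = +1275.7280 N
  Ry@2 = -315.3580 N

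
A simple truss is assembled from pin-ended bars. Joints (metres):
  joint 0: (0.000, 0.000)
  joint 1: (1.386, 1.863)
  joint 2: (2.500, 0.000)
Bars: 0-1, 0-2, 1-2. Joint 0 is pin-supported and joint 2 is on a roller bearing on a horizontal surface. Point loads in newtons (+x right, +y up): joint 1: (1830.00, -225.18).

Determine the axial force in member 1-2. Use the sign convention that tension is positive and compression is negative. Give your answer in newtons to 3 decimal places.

N=3 nodes, M=3 members, R=3 reactions → 2N=6, M+R=6
member 0 (0-1): L=2.3220, (cx,cy)=(0.5969,0.8023)
member 1 (0-2): L=2.5000, (cx,cy)=(1.0000,0.0000)
member 2 (1-2): L=2.1707, (cx,cy)=(0.5132,-0.8583)
solve A·x = −loads:
  F[0-1] = +1574.6541 N (tension)
  F[0-2] = +890.0972 N (tension)
  F[1-2] = -1734.3793 N (compression)
  Rx@0 = -1830.0000 N
  Ry@0 = -1263.3758 N
  Ry@2 = +1488.5558 N

-1734.379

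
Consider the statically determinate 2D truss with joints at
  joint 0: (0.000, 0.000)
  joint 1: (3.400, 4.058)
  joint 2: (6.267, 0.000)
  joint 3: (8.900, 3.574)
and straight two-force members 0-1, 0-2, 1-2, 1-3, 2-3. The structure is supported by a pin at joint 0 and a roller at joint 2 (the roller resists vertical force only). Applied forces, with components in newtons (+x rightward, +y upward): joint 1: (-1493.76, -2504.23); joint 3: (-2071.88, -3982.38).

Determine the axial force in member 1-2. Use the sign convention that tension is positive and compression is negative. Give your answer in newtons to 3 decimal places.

-1168.296

N=4 nodes, M=5 members, R=3 reactions → 2N=8, M+R=8
member 0 (0-1): L=5.2941, (cx,cy)=(0.6422,0.7665)
member 1 (0-2): L=6.2670, (cx,cy)=(1.0000,0.0000)
member 2 (1-2): L=4.9686, (cx,cy)=(0.5770,-0.8167)
member 3 (1-3): L=5.5213, (cx,cy)=(0.9962,-0.0877)
member 4 (2-3): L=4.4392, (cx,cy)=(0.5931,0.8051)
solve A·x = −loads:
  F[0-1] = -2115.1378 N (compression)
  F[0-2] = -2207.2438 N (compression)
  F[1-2] = -1168.2960 N (compression)
  F[1-3] = +812.6257 N (tension)
  F[2-3] = -4857.9198 N (compression)
  Rx@0 = +3565.6400 N
  Ry@0 = +1621.2858 N
  Ry@2 = +4865.3242 N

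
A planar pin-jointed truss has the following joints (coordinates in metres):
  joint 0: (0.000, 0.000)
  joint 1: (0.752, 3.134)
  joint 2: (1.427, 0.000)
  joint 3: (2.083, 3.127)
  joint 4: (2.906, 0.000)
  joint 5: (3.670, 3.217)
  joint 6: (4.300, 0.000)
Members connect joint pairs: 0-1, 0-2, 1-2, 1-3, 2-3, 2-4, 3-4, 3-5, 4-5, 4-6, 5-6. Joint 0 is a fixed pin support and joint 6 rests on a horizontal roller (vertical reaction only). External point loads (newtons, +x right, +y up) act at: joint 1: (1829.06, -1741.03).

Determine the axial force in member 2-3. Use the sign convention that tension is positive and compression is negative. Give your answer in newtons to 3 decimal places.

N=7 nodes, M=11 members, R=3 reactions → 2N=14, M+R=14
member 0 (0-1): L=3.2230, (cx,cy)=(0.2333,0.9724)
member 1 (0-2): L=1.4270, (cx,cy)=(1.0000,0.0000)
member 2 (1-2): L=3.2059, (cx,cy)=(0.2106,-0.9776)
member 3 (1-3): L=1.3310, (cx,cy)=(1.0000,-0.0053)
member 4 (2-3): L=3.1951, (cx,cy)=(0.2053,0.9787)
member 5 (2-4): L=1.4790, (cx,cy)=(1.0000,0.0000)
member 6 (3-4): L=3.2335, (cx,cy)=(0.2545,-0.9671)
member 7 (3-5): L=1.5895, (cx,cy)=(0.9984,0.0566)
member 8 (4-5): L=3.3065, (cx,cy)=(0.2311,0.9729)
member 9 (4-6): L=1.3940, (cx,cy)=(1.0000,0.0000)
member 10 (5-6): L=3.2781, (cx,cy)=(0.1922,-0.9814)
solve A·x = −loads:
  F[0-1] = -106.4021 N (compression)
  F[0-2] = +1853.8864 N (tension)
  F[1-2] = -1667.0310 N (compression)
  F[1-3] = -1502.9113 N (compression)
  F[2-3] = +1665.1354 N (tension)
  F[2-4] = +1161.0109 N (tension)
  F[3-4] = -1735.5123 N (compression)
  F[3-5] = -720.4376 N (compression)
  F[4-5] = +1725.0369 N (tension)
  F[4-6] = +320.6919 N (tension)
  F[5-6] = -1668.6706 N (compression)
  Rx@0 = -1829.0600 N
  Ry@0 = +103.4652 N
  Ry@6 = +1637.5648 N

1665.135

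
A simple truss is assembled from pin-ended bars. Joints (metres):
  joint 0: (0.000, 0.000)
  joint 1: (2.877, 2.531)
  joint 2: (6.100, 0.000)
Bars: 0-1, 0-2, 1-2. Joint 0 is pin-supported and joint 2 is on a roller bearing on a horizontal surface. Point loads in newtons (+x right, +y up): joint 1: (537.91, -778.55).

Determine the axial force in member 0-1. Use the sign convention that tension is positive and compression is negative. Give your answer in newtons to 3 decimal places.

-284.878

N=3 nodes, M=3 members, R=3 reactions → 2N=6, M+R=6
member 0 (0-1): L=3.8319, (cx,cy)=(0.7508,0.6605)
member 1 (0-2): L=6.1000, (cx,cy)=(1.0000,0.0000)
member 2 (1-2): L=4.0980, (cx,cy)=(0.7865,-0.6176)
solve A·x = −loads:
  F[0-1] = -284.8782 N (compression)
  F[0-2] = +751.7999 N (tension)
  F[1-2] = -955.9057 N (compression)
  Rx@0 = -537.9100 N
  Ry@0 = +188.1666 N
  Ry@2 = +590.3834 N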